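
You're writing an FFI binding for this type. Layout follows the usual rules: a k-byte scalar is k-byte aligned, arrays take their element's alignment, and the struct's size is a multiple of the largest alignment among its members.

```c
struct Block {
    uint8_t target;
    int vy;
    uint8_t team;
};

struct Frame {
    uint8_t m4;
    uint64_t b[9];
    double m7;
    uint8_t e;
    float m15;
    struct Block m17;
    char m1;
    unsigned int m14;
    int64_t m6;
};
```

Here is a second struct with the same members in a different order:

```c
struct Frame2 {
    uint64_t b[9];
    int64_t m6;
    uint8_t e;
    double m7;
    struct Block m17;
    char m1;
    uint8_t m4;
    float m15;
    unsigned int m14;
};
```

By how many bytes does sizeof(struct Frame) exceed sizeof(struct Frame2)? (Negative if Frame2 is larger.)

8

Block: target at 0 (size 1, align 1) → ends 1; pad 3 to align 4 for vy; vy at 4 (size 4, align 4) → ends 8; team at 8 (size 1, align 1) → ends 9; tail pad 3 to reach multiple of 4; total 12 bytes, alignment 4
m4 at 0 (size 1, align 1) → ends 1
pad 7 to align 8 for b
b at 8 (size 72, align 8) → ends 80
m7 at 80 (size 8, align 8) → ends 88
e at 88 (size 1, align 1) → ends 89
pad 3 to align 4 for m15
m15 at 92 (size 4, align 4) → ends 96
m17 at 96 (size 12, align 4) → ends 108
m1 at 108 (size 1, align 1) → ends 109
pad 3 to align 4 for m14
m14 at 112 (size 4, align 4) → ends 116
pad 4 to align 8 for m6
m6 at 120 (size 8, align 8) → ends 128
total 128 bytes, alignment 8
— Frame2 —
b at 0 (size 72, align 8) → ends 72
m6 at 72 (size 8, align 8) → ends 80
e at 80 (size 1, align 1) → ends 81
pad 7 to align 8 for m7
m7 at 88 (size 8, align 8) → ends 96
m17 at 96 (size 12, align 4) → ends 108
m1 at 108 (size 1, align 1) → ends 109
m4 at 109 (size 1, align 1) → ends 110
pad 2 to align 4 for m15
m15 at 112 (size 4, align 4) → ends 116
m14 at 116 (size 4, align 4) → ends 120
total 120 bytes, alignment 8
128 − 120 = 8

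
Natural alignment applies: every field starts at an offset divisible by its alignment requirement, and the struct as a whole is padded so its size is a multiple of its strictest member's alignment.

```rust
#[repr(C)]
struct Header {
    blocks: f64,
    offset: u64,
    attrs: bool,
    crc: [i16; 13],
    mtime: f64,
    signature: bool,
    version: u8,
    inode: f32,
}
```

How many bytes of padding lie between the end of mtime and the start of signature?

0

blocks at 0 (size 8, align 8) → ends 8
offset at 8 (size 8, align 8) → ends 16
attrs at 16 (size 1, align 1) → ends 17
pad 1 to align 2 for crc
crc at 18 (size 26, align 2) → ends 44
pad 4 to align 8 for mtime
mtime at 48 (size 8, align 8) → ends 56
signature at 56 (size 1, align 1) → ends 57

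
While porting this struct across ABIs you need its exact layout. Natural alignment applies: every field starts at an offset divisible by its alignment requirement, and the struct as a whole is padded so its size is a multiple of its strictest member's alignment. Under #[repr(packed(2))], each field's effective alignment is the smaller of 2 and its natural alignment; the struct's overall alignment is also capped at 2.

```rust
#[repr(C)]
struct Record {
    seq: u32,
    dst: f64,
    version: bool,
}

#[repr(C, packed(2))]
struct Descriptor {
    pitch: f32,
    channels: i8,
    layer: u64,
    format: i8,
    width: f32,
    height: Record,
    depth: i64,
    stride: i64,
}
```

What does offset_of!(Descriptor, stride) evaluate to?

Record: @0: seq [4B, align 4] → 4; +4 pad (align 8); @8: dst [8B, align 8] → 16; @16: version [1B, align 1] → 17; +7 tail pad (align 8); size 24, align 8
@0: pitch [4B, align 2] → 4
@4: channels [1B, align 1] → 5
+1 pad (align 2)
@6: layer [8B, align 2] → 14
@14: format [1B, align 1] → 15
+1 pad (align 2)
@16: width [4B, align 2] → 20
@20: height [24B, align 2] → 44
@44: depth [8B, align 2] → 52
@52: stride [8B, align 2] → 60

52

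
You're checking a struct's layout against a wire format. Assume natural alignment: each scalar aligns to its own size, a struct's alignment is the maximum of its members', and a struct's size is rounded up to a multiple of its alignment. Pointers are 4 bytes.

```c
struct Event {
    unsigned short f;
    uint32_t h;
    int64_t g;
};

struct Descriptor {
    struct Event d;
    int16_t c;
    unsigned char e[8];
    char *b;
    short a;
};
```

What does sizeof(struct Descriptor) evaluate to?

40 bytes

Event: 0..2  f  (2B, 2-aligned); 2..4  -- padding (2B); 4..8  h  (4B, 4-aligned); 8..16  g  (8B, 8-aligned); sizeof = 16, alignof = 8
0..16  d  (16B, 8-aligned)
16..18  c  (2B, 2-aligned)
18..26  e  (8B, 1-aligned)
26..28  -- padding (2B)
28..32  b  (4B, 4-aligned)
32..34  a  (2B, 2-aligned)
34..40  -- tail padding (6B)
sizeof = 40, alignof = 8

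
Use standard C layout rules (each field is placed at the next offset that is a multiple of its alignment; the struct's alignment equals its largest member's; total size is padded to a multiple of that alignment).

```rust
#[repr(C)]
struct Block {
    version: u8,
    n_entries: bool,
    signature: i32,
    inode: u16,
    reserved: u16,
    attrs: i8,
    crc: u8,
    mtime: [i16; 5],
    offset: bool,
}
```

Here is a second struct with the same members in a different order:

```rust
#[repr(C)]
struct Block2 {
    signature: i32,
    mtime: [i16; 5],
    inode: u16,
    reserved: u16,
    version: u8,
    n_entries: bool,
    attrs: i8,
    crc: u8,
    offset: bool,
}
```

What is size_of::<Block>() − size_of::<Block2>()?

version at 0 (size 1, align 1) → ends 1
n_entries at 1 (size 1, align 1) → ends 2
pad 2 to align 4 for signature
signature at 4 (size 4, align 4) → ends 8
inode at 8 (size 2, align 2) → ends 10
reserved at 10 (size 2, align 2) → ends 12
attrs at 12 (size 1, align 1) → ends 13
crc at 13 (size 1, align 1) → ends 14
mtime at 14 (size 10, align 2) → ends 24
offset at 24 (size 1, align 1) → ends 25
tail pad 3 to reach multiple of 4
total 28 bytes, alignment 4
— Block2 —
signature at 0 (size 4, align 4) → ends 4
mtime at 4 (size 10, align 2) → ends 14
inode at 14 (size 2, align 2) → ends 16
reserved at 16 (size 2, align 2) → ends 18
version at 18 (size 1, align 1) → ends 19
n_entries at 19 (size 1, align 1) → ends 20
attrs at 20 (size 1, align 1) → ends 21
crc at 21 (size 1, align 1) → ends 22
offset at 22 (size 1, align 1) → ends 23
tail pad 1 to reach multiple of 4
total 24 bytes, alignment 4
28 − 24 = 4

4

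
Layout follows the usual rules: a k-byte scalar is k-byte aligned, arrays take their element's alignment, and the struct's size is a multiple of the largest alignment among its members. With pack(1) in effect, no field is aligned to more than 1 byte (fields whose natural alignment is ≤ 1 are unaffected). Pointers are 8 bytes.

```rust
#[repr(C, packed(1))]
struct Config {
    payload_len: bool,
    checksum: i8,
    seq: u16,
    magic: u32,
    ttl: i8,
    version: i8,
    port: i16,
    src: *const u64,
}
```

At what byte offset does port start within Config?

payload_len at 0 (size 1, align 1) → ends 1
checksum at 1 (size 1, align 1) → ends 2
seq at 2 (size 2, align 1) → ends 4
magic at 4 (size 4, align 1) → ends 8
ttl at 8 (size 1, align 1) → ends 9
version at 9 (size 1, align 1) → ends 10
port at 10 (size 2, align 1) → ends 12

10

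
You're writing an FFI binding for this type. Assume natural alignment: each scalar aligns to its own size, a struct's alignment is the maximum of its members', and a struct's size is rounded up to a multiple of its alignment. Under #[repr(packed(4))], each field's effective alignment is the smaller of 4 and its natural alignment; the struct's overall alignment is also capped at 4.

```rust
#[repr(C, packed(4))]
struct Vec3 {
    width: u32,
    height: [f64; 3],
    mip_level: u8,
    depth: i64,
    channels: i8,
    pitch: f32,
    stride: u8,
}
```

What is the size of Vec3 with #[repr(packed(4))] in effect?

52

0..4  width  (4B, 4-aligned)
4..28  height  (24B, 4-aligned)
28..29  mip_level  (1B, 1-aligned)
29..32  -- padding (3B)
32..40  depth  (8B, 4-aligned)
40..41  channels  (1B, 1-aligned)
41..44  -- padding (3B)
44..48  pitch  (4B, 4-aligned)
48..49  stride  (1B, 1-aligned)
49..52  -- tail padding (3B)
sizeof = 52, alignof = 4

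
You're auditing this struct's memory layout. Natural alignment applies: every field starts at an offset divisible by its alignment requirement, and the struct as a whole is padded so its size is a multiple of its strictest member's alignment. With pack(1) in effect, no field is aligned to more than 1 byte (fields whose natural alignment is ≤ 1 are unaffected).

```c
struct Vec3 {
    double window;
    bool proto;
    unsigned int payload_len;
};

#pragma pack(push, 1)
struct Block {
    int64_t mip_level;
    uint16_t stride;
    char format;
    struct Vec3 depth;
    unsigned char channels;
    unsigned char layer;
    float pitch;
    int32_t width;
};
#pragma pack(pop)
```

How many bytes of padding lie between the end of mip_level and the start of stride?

0

Vec3: window at 0 (size 8, align 8) → ends 8; proto at 8 (size 1, align 1) → ends 9; pad 3 to align 4 for payload_len; payload_len at 12 (size 4, align 4) → ends 16; total 16 bytes, alignment 8
mip_level at 0 (size 8, align 1) → ends 8
stride at 8 (size 2, align 1) → ends 10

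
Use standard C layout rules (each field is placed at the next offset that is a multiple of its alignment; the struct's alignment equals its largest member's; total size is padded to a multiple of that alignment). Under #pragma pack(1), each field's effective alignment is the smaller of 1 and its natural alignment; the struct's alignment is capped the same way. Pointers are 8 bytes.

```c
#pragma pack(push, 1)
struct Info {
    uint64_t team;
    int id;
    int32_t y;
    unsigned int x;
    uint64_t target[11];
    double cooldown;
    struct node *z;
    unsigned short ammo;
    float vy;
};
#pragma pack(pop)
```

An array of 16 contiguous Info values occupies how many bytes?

2080

team at 0 (size 8, align 1) → ends 8
id at 8 (size 4, align 1) → ends 12
y at 12 (size 4, align 1) → ends 16
x at 16 (size 4, align 1) → ends 20
target at 20 (size 88, align 1) → ends 108
cooldown at 108 (size 8, align 1) → ends 116
z at 116 (size 8, align 1) → ends 124
ammo at 124 (size 2, align 1) → ends 126
vy at 126 (size 4, align 1) → ends 130
total 130 bytes, alignment 1
array of 16: 16 × 130 = 2080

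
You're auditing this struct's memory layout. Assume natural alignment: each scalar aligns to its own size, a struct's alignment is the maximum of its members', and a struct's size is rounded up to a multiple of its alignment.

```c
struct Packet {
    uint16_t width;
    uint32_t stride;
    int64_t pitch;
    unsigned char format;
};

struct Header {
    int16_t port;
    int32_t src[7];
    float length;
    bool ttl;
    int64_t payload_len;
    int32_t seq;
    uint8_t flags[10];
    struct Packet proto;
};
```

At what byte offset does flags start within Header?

52

Packet: @0: width [2B, align 2] → 2; +2 pad (align 4); @4: stride [4B, align 4] → 8; @8: pitch [8B, align 8] → 16; @16: format [1B, align 1] → 17; +7 tail pad (align 8); size 24, align 8
@0: port [2B, align 2] → 2
+2 pad (align 4)
@4: src [28B, align 4] → 32
@32: length [4B, align 4] → 36
@36: ttl [1B, align 1] → 37
+3 pad (align 8)
@40: payload_len [8B, align 8] → 48
@48: seq [4B, align 4] → 52
@52: flags [10B, align 1] → 62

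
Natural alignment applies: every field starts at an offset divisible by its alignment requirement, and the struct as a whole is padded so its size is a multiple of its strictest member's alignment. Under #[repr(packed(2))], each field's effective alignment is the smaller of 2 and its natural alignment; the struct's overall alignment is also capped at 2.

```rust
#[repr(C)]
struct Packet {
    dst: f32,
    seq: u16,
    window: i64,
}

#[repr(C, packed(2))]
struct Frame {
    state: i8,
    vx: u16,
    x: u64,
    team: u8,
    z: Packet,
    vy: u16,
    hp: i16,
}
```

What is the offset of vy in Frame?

30

Packet: 0..4  dst  (4B, 4-aligned); 4..6  seq  (2B, 2-aligned); 6..8  -- padding (2B); 8..16  window  (8B, 8-aligned); sizeof = 16, alignof = 8
0..1  state  (1B, 1-aligned)
1..2  -- padding (1B)
2..4  vx  (2B, 2-aligned)
4..12  x  (8B, 2-aligned)
12..13  team  (1B, 1-aligned)
13..14  -- padding (1B)
14..30  z  (16B, 2-aligned)
30..32  vy  (2B, 2-aligned)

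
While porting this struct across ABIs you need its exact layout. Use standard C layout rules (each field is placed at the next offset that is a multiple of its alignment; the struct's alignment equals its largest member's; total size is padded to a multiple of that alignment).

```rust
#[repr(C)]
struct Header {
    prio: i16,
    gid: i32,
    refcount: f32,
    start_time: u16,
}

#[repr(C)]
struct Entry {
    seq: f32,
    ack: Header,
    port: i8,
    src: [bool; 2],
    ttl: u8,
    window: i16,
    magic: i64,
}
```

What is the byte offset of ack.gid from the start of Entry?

8

Header: prio at 0 (size 2, align 2) → ends 2; pad 2 to align 4 for gid; gid at 4 (size 4, align 4) → ends 8; refcount at 8 (size 4, align 4) → ends 12; start_time at 12 (size 2, align 2) → ends 14; tail pad 2 to reach multiple of 4; total 16 bytes, alignment 4
seq at 0 (size 4, align 4) → ends 4
ack at 4 (size 16, align 4) → ends 20
within Header: gid at 4
4 + 4 = 8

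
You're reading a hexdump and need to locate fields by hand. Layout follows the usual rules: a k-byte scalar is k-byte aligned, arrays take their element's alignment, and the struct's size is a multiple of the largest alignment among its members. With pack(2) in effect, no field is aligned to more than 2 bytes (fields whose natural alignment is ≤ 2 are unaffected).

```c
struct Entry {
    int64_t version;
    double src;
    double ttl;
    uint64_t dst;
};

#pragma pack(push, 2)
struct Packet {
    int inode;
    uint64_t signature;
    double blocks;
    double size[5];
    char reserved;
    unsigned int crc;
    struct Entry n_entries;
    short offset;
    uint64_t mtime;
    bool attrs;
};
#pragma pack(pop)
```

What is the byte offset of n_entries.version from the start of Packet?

66

Entry: @0: version [8B, align 8] → 8; @8: src [8B, align 8] → 16; @16: ttl [8B, align 8] → 24; @24: dst [8B, align 8] → 32; size 32, align 8
@0: inode [4B, align 2] → 4
@4: signature [8B, align 2] → 12
@12: blocks [8B, align 2] → 20
@20: size [40B, align 2] → 60
@60: reserved [1B, align 1] → 61
+1 pad (align 2)
@62: crc [4B, align 2] → 66
@66: n_entries [32B, align 2] → 98
within Entry: version at 0
66 + 0 = 66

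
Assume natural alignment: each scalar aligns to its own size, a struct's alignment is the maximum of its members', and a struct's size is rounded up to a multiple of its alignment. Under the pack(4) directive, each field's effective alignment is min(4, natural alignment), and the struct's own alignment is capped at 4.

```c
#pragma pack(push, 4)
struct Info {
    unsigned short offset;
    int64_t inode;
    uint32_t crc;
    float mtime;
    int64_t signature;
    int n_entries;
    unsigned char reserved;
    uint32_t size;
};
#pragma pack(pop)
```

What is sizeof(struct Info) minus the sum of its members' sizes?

@0: offset [2B, align 2] → 2
+2 pad (align 4)
@4: inode [8B, align 4] → 12
@12: crc [4B, align 4] → 16
@16: mtime [4B, align 4] → 20
@20: signature [8B, align 4] → 28
@28: n_entries [4B, align 4] → 32
@32: reserved [1B, align 1] → 33
+3 pad (align 4)
@36: size [4B, align 4] → 40
size 40, align 4
data bytes 35, size 40 → padding 5

5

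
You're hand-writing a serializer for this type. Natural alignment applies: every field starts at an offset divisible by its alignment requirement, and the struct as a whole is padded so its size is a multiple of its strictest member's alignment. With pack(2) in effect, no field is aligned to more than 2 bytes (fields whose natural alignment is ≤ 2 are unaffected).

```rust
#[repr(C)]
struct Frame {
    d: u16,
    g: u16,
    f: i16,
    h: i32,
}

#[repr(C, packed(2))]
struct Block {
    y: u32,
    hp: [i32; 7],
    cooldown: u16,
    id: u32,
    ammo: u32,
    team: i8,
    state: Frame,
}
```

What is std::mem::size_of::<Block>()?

Frame: @0: d [2B, align 2] → 2; @2: g [2B, align 2] → 4; @4: f [2B, align 2] → 6; +2 pad (align 4); @8: h [4B, align 4] → 12; size 12, align 4
@0: y [4B, align 2] → 4
@4: hp [28B, align 2] → 32
@32: cooldown [2B, align 2] → 34
@34: id [4B, align 2] → 38
@38: ammo [4B, align 2] → 42
@42: team [1B, align 1] → 43
+1 pad (align 2)
@44: state [12B, align 2] → 56
size 56, align 2

56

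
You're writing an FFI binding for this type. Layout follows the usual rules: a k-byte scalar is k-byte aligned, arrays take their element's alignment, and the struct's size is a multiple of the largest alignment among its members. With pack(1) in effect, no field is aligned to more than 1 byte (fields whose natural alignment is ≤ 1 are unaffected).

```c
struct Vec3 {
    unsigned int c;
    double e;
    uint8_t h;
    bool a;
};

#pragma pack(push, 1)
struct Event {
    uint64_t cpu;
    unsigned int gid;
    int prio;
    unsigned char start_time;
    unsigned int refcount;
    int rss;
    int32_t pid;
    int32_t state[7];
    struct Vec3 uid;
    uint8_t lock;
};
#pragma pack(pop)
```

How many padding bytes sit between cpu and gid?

Vec3: c at 0 (size 4, align 4) → ends 4; pad 4 to align 8 for e; e at 8 (size 8, align 8) → ends 16; h at 16 (size 1, align 1) → ends 17; a at 17 (size 1, align 1) → ends 18; tail pad 6 to reach multiple of 8; total 24 bytes, alignment 8
cpu at 0 (size 8, align 1) → ends 8
gid at 8 (size 4, align 1) → ends 12

0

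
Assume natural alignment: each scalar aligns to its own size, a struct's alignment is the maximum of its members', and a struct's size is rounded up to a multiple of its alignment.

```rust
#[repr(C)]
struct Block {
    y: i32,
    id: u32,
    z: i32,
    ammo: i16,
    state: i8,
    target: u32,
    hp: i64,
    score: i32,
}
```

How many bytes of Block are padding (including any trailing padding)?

9

y at 0 (size 4, align 4) → ends 4
id at 4 (size 4, align 4) → ends 8
z at 8 (size 4, align 4) → ends 12
ammo at 12 (size 2, align 2) → ends 14
state at 14 (size 1, align 1) → ends 15
pad 1 to align 4 for target
target at 16 (size 4, align 4) → ends 20
pad 4 to align 8 for hp
hp at 24 (size 8, align 8) → ends 32
score at 32 (size 4, align 4) → ends 36
tail pad 4 to reach multiple of 8
total 40 bytes, alignment 8
data bytes 31, size 40 → padding 9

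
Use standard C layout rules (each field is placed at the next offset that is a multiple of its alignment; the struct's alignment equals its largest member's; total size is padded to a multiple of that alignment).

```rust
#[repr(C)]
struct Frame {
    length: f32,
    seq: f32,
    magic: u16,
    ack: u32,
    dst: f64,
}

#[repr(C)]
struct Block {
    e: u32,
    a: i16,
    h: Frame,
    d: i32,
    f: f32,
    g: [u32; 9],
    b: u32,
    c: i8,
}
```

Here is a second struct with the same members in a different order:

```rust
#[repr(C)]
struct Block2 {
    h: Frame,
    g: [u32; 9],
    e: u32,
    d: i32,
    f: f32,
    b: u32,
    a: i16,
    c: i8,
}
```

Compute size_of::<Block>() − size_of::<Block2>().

8

Frame: @0: length [4B, align 4] → 4; @4: seq [4B, align 4] → 8; @8: magic [2B, align 2] → 10; +2 pad (align 4); @12: ack [4B, align 4] → 16; @16: dst [8B, align 8] → 24; size 24, align 8
@0: e [4B, align 4] → 4
@4: a [2B, align 2] → 6
+2 pad (align 8)
@8: h [24B, align 8] → 32
@32: d [4B, align 4] → 36
@36: f [4B, align 4] → 40
@40: g [36B, align 4] → 76
@76: b [4B, align 4] → 80
@80: c [1B, align 1] → 81
+7 tail pad (align 8)
size 88, align 8
— Block2 —
@0: h [24B, align 8] → 24
@24: g [36B, align 4] → 60
@60: e [4B, align 4] → 64
@64: d [4B, align 4] → 68
@68: f [4B, align 4] → 72
@72: b [4B, align 4] → 76
@76: a [2B, align 2] → 78
@78: c [1B, align 1] → 79
+1 tail pad (align 8)
size 80, align 8
88 − 80 = 8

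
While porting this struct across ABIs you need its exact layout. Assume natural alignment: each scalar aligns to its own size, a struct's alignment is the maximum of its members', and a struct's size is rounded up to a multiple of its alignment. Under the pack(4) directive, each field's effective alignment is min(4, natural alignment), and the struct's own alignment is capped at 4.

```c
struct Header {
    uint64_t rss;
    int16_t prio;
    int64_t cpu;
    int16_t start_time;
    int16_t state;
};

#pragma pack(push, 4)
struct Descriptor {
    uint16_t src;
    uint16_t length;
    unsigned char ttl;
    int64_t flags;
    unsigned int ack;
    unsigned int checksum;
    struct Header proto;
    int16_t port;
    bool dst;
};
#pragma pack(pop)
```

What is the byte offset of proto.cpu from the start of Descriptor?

40

Header: rss at 0 (size 8, align 8) → ends 8; prio at 8 (size 2, align 2) → ends 10; pad 6 to align 8 for cpu; cpu at 16 (size 8, align 8) → ends 24; start_time at 24 (size 2, align 2) → ends 26; state at 26 (size 2, align 2) → ends 28; tail pad 4 to reach multiple of 8; total 32 bytes, alignment 8
src at 0 (size 2, align 2) → ends 2
length at 2 (size 2, align 2) → ends 4
ttl at 4 (size 1, align 1) → ends 5
pad 3 to align 4 for flags
flags at 8 (size 8, align 4) → ends 16
ack at 16 (size 4, align 4) → ends 20
checksum at 20 (size 4, align 4) → ends 24
proto at 24 (size 32, align 4) → ends 56
within Header: cpu at 16
24 + 16 = 40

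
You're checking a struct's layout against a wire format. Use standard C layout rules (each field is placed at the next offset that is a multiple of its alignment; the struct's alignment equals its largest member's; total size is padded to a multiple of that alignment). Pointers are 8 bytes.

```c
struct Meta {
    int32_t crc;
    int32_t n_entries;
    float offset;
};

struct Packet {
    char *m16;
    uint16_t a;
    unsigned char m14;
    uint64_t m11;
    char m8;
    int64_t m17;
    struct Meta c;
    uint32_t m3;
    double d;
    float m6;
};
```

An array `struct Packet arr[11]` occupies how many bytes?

792

Meta: crc at 0 (size 4, align 4) → ends 4; n_entries at 4 (size 4, align 4) → ends 8; offset at 8 (size 4, align 4) → ends 12; total 12 bytes, alignment 4
m16 at 0 (size 8, align 8) → ends 8
a at 8 (size 2, align 2) → ends 10
m14 at 10 (size 1, align 1) → ends 11
pad 5 to align 8 for m11
m11 at 16 (size 8, align 8) → ends 24
m8 at 24 (size 1, align 1) → ends 25
pad 7 to align 8 for m17
m17 at 32 (size 8, align 8) → ends 40
c at 40 (size 12, align 4) → ends 52
m3 at 52 (size 4, align 4) → ends 56
d at 56 (size 8, align 8) → ends 64
m6 at 64 (size 4, align 4) → ends 68
tail pad 4 to reach multiple of 8
total 72 bytes, alignment 8
array of 11: 11 × 72 = 792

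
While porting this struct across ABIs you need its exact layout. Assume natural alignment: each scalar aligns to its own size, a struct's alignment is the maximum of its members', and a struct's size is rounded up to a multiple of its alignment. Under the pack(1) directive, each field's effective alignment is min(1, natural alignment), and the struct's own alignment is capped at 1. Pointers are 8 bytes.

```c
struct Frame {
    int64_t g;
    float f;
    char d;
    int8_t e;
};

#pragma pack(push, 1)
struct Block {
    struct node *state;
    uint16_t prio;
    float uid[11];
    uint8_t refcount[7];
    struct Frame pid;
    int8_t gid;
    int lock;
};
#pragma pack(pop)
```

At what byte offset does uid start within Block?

10

Frame: 0..8  g  (8B, 8-aligned); 8..12  f  (4B, 4-aligned); 12..13  d  (1B, 1-aligned); 13..14  e  (1B, 1-aligned); 14..16  -- tail padding (2B); sizeof = 16, alignof = 8
0..8  state  (8B, 1-aligned)
8..10  prio  (2B, 1-aligned)
10..54  uid  (44B, 1-aligned)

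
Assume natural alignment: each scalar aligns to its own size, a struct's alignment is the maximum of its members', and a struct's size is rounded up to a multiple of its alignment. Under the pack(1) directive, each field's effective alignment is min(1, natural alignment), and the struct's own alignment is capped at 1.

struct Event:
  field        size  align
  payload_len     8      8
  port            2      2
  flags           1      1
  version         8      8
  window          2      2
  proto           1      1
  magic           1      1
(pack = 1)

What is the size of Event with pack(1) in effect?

23

0..8  payload_len  (8B, 1-aligned)
8..10  port  (2B, 1-aligned)
10..11  flags  (1B, 1-aligned)
11..19  version  (8B, 1-aligned)
19..21  window  (2B, 1-aligned)
21..22  proto  (1B, 1-aligned)
22..23  magic  (1B, 1-aligned)
sizeof = 23, alignof = 1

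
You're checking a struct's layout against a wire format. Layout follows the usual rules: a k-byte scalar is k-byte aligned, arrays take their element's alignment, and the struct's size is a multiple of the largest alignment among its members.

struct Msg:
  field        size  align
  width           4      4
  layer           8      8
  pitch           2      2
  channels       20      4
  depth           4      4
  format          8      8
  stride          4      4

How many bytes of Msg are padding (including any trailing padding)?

14

0..4  width  (4B, 4-aligned)
4..8  -- padding (4B)
8..16  layer  (8B, 8-aligned)
16..18  pitch  (2B, 2-aligned)
18..20  -- padding (2B)
20..40  channels  (20B, 4-aligned)
40..44  depth  (4B, 4-aligned)
44..48  -- padding (4B)
48..56  format  (8B, 8-aligned)
56..60  stride  (4B, 4-aligned)
60..64  -- tail padding (4B)
sizeof = 64, alignof = 8
data bytes 50, size 64 → padding 14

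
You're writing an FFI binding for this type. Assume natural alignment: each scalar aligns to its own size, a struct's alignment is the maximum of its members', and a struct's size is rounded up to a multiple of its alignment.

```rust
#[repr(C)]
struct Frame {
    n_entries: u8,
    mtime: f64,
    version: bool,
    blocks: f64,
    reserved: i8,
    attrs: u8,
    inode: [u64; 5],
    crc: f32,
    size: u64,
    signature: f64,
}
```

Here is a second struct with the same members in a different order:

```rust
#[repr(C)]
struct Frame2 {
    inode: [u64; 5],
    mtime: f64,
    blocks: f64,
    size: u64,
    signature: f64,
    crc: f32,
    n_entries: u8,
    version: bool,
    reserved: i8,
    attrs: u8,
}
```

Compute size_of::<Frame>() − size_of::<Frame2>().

24

@0: n_entries [1B, align 1] → 1
+7 pad (align 8)
@8: mtime [8B, align 8] → 16
@16: version [1B, align 1] → 17
+7 pad (align 8)
@24: blocks [8B, align 8] → 32
@32: reserved [1B, align 1] → 33
@33: attrs [1B, align 1] → 34
+6 pad (align 8)
@40: inode [40B, align 8] → 80
@80: crc [4B, align 4] → 84
+4 pad (align 8)
@88: size [8B, align 8] → 96
@96: signature [8B, align 8] → 104
size 104, align 8
— Frame2 —
@0: inode [40B, align 8] → 40
@40: mtime [8B, align 8] → 48
@48: blocks [8B, align 8] → 56
@56: size [8B, align 8] → 64
@64: signature [8B, align 8] → 72
@72: crc [4B, align 4] → 76
@76: n_entries [1B, align 1] → 77
@77: version [1B, align 1] → 78
@78: reserved [1B, align 1] → 79
@79: attrs [1B, align 1] → 80
size 80, align 8
104 − 80 = 24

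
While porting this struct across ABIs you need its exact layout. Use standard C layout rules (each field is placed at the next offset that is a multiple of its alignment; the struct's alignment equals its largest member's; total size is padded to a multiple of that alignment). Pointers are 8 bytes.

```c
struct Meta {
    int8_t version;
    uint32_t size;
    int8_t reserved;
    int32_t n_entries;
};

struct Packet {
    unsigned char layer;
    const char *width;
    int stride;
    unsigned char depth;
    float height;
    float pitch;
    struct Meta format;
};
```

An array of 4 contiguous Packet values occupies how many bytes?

Meta: @0: version [1B, align 1] → 1; +3 pad (align 4); @4: size [4B, align 4] → 8; @8: reserved [1B, align 1] → 9; +3 pad (align 4); @12: n_entries [4B, align 4] → 16; size 16, align 4
@0: layer [1B, align 1] → 1
+7 pad (align 8)
@8: width [8B, align 8] → 16
@16: stride [4B, align 4] → 20
@20: depth [1B, align 1] → 21
+3 pad (align 4)
@24: height [4B, align 4] → 28
@28: pitch [4B, align 4] → 32
@32: format [16B, align 4] → 48
size 48, align 8
array of 4: 4 × 48 = 192

192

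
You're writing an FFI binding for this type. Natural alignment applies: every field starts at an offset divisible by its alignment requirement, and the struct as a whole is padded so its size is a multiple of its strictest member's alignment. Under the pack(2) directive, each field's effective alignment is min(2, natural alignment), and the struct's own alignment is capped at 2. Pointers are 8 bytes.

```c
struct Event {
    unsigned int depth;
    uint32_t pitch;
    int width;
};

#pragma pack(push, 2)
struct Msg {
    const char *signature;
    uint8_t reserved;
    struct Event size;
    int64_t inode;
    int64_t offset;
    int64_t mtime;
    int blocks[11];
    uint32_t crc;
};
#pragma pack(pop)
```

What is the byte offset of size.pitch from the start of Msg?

Event: depth at 0 (size 4, align 4) → ends 4; pitch at 4 (size 4, align 4) → ends 8; width at 8 (size 4, align 4) → ends 12; total 12 bytes, alignment 4
signature at 0 (size 8, align 2) → ends 8
reserved at 8 (size 1, align 1) → ends 9
pad 1 to align 2 for size
size at 10 (size 12, align 2) → ends 22
within Event: pitch at 4
10 + 4 = 14

14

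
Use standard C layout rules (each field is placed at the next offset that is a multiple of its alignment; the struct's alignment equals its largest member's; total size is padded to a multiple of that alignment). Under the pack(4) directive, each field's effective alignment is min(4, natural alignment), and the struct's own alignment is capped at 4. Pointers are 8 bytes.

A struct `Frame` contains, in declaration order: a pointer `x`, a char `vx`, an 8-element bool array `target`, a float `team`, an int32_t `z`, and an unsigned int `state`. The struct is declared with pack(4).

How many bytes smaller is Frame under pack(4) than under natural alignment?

0

natural layout:
  0..8  x  (8B, 8-aligned)
  8..9  vx  (1B, 1-aligned)
  9..17  target  (8B, 1-aligned)
  17..20  -- padding (3B)
  20..24  team  (4B, 4-aligned)
  24..28  z  (4B, 4-aligned)
  28..32  state  (4B, 4-aligned)
  sizeof = 32, alignof = 8
packed(4) layout:
  0..8  x  (8B, 4-aligned)
  8..9  vx  (1B, 1-aligned)
  9..17  target  (8B, 1-aligned)
  17..20  -- padding (3B)
  20..24  team  (4B, 4-aligned)
  24..28  z  (4B, 4-aligned)
  28..32  state  (4B, 4-aligned)
  sizeof = 32, alignof = 4
32 − 32 = 0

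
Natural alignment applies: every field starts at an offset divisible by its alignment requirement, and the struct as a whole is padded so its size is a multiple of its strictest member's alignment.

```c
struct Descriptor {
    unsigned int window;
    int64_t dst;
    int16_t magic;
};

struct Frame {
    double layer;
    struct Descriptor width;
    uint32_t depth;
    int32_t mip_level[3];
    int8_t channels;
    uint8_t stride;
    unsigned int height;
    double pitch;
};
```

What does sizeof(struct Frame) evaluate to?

64 bytes

Descriptor: @0: window [4B, align 4] → 4; +4 pad (align 8); @8: dst [8B, align 8] → 16; @16: magic [2B, align 2] → 18; +6 tail pad (align 8); size 24, align 8
@0: layer [8B, align 8] → 8
@8: width [24B, align 8] → 32
@32: depth [4B, align 4] → 36
@36: mip_level [12B, align 4] → 48
@48: channels [1B, align 1] → 49
@49: stride [1B, align 1] → 50
+2 pad (align 4)
@52: height [4B, align 4] → 56
@56: pitch [8B, align 8] → 64
size 64, align 8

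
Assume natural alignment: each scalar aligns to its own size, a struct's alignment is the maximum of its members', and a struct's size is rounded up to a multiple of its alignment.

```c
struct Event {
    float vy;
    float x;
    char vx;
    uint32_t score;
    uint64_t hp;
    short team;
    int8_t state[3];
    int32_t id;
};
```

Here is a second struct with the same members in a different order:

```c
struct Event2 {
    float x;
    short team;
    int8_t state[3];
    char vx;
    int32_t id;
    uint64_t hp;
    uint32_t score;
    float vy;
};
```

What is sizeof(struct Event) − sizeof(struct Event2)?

0..4  vy  (4B, 4-aligned)
4..8  x  (4B, 4-aligned)
8..9  vx  (1B, 1-aligned)
9..12  -- padding (3B)
12..16  score  (4B, 4-aligned)
16..24  hp  (8B, 8-aligned)
24..26  team  (2B, 2-aligned)
26..29  state  (3B, 1-aligned)
29..32  -- padding (3B)
32..36  id  (4B, 4-aligned)
36..40  -- tail padding (4B)
sizeof = 40, alignof = 8
— Event2 —
0..4  x  (4B, 4-aligned)
4..6  team  (2B, 2-aligned)
6..9  state  (3B, 1-aligned)
9..10  vx  (1B, 1-aligned)
10..12  -- padding (2B)
12..16  id  (4B, 4-aligned)
16..24  hp  (8B, 8-aligned)
24..28  score  (4B, 4-aligned)
28..32  vy  (4B, 4-aligned)
sizeof = 32, alignof = 8
40 − 32 = 8

8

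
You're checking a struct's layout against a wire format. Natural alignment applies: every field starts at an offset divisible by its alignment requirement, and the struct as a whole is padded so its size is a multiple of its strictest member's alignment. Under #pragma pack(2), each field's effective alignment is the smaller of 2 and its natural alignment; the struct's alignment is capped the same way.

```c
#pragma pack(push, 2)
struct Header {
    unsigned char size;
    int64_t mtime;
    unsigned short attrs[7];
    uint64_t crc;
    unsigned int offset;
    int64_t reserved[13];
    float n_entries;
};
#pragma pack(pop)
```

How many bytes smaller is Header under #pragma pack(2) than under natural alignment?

natural layout:
  0..1  size  (1B, 1-aligned)
  1..8  -- padding (7B)
  8..16  mtime  (8B, 8-aligned)
  16..30  attrs  (14B, 2-aligned)
  30..32  -- padding (2B)
  32..40  crc  (8B, 8-aligned)
  40..44  offset  (4B, 4-aligned)
  44..48  -- padding (4B)
  48..152  reserved  (104B, 8-aligned)
  152..156  n_entries  (4B, 4-aligned)
  156..160  -- tail padding (4B)
  sizeof = 160, alignof = 8
packed(2) layout:
  0..1  size  (1B, 1-aligned)
  1..2  -- padding (1B)
  2..10  mtime  (8B, 2-aligned)
  10..24  attrs  (14B, 2-aligned)
  24..32  crc  (8B, 2-aligned)
  32..36  offset  (4B, 2-aligned)
  36..140  reserved  (104B, 2-aligned)
  140..144  n_entries  (4B, 2-aligned)
  sizeof = 144, alignof = 2
160 − 144 = 16

16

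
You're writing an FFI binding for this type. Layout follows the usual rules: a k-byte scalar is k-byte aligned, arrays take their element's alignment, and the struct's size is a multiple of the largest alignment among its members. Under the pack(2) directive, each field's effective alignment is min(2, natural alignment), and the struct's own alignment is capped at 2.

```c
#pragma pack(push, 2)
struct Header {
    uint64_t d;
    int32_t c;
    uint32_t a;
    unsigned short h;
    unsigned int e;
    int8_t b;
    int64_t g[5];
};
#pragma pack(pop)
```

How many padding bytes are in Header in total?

1

0..8  d  (8B, 2-aligned)
8..12  c  (4B, 2-aligned)
12..16  a  (4B, 2-aligned)
16..18  h  (2B, 2-aligned)
18..22  e  (4B, 2-aligned)
22..23  b  (1B, 1-aligned)
23..24  -- padding (1B)
24..64  g  (40B, 2-aligned)
sizeof = 64, alignof = 2
data bytes 63, size 64 → padding 1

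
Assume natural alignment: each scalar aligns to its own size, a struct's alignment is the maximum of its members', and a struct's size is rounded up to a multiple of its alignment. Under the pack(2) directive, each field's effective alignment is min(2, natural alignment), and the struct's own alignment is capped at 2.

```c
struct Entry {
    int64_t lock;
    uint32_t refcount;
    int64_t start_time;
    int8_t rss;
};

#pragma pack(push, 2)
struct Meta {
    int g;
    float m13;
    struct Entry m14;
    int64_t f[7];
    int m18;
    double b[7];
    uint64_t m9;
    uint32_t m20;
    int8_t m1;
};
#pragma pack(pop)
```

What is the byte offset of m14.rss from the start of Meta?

32

Entry: 0..8  lock  (8B, 8-aligned); 8..12  refcount  (4B, 4-aligned); 12..16  -- padding (4B); 16..24  start_time  (8B, 8-aligned); 24..25  rss  (1B, 1-aligned); 25..32  -- tail padding (7B); sizeof = 32, alignof = 8
0..4  g  (4B, 2-aligned)
4..8  m13  (4B, 2-aligned)
8..40  m14  (32B, 2-aligned)
within Entry: rss at 24
8 + 24 = 32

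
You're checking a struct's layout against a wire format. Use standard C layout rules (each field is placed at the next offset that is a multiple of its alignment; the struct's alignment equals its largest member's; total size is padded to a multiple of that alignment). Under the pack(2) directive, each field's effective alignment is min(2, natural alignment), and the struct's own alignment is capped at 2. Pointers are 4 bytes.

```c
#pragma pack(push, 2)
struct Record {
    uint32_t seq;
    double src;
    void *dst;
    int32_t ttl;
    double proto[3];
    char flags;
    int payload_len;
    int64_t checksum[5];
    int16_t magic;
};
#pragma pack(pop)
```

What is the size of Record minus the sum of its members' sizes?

1

0..4  seq  (4B, 2-aligned)
4..12  src  (8B, 2-aligned)
12..16  dst  (4B, 2-aligned)
16..20  ttl  (4B, 2-aligned)
20..44  proto  (24B, 2-aligned)
44..45  flags  (1B, 1-aligned)
45..46  -- padding (1B)
46..50  payload_len  (4B, 2-aligned)
50..90  checksum  (40B, 2-aligned)
90..92  magic  (2B, 2-aligned)
sizeof = 92, alignof = 2
data bytes 91, size 92 → padding 1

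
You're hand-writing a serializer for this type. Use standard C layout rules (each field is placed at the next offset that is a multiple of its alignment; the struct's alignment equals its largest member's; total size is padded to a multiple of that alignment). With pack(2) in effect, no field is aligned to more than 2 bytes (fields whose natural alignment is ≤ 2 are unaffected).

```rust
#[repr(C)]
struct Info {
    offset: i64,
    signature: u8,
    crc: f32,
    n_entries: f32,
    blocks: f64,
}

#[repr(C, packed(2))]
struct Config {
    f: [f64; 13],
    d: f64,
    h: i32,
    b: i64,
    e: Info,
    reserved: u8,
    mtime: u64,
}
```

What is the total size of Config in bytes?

Info: offset at 0 (size 8, align 8) → ends 8; signature at 8 (size 1, align 1) → ends 9; pad 3 to align 4 for crc; crc at 12 (size 4, align 4) → ends 16; n_entries at 16 (size 4, align 4) → ends 20; pad 4 to align 8 for blocks; blocks at 24 (size 8, align 8) → ends 32; total 32 bytes, alignment 8
f at 0 (size 104, align 2) → ends 104
d at 104 (size 8, align 2) → ends 112
h at 112 (size 4, align 2) → ends 116
b at 116 (size 8, align 2) → ends 124
e at 124 (size 32, align 2) → ends 156
reserved at 156 (size 1, align 1) → ends 157
pad 1 to align 2 for mtime
mtime at 158 (size 8, align 2) → ends 166
total 166 bytes, alignment 2

166 bytes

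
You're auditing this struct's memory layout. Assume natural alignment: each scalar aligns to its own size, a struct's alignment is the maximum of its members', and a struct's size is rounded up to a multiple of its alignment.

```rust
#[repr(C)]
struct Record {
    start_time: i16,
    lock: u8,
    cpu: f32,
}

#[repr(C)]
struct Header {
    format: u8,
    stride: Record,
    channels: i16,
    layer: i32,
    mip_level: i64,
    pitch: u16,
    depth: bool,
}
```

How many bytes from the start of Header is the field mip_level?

24

Record: @0: start_time [2B, align 2] → 2; @2: lock [1B, align 1] → 3; +1 pad (align 4); @4: cpu [4B, align 4] → 8; size 8, align 4
@0: format [1B, align 1] → 1
+3 pad (align 4)
@4: stride [8B, align 4] → 12
@12: channels [2B, align 2] → 14
+2 pad (align 4)
@16: layer [4B, align 4] → 20
+4 pad (align 8)
@24: mip_level [8B, align 8] → 32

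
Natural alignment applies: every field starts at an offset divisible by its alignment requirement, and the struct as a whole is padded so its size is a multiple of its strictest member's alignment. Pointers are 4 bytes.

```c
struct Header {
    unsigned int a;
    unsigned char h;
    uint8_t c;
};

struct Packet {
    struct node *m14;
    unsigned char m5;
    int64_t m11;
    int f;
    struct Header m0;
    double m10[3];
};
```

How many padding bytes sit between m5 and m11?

Header: 0..4  a  (4B, 4-aligned); 4..5  h  (1B, 1-aligned); 5..6  c  (1B, 1-aligned); 6..8  -- tail padding (2B); sizeof = 8, alignof = 4
0..4  m14  (4B, 4-aligned)
4..5  m5  (1B, 1-aligned)
5..8  -- padding (3B)
8..16  m11  (8B, 8-aligned)

3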